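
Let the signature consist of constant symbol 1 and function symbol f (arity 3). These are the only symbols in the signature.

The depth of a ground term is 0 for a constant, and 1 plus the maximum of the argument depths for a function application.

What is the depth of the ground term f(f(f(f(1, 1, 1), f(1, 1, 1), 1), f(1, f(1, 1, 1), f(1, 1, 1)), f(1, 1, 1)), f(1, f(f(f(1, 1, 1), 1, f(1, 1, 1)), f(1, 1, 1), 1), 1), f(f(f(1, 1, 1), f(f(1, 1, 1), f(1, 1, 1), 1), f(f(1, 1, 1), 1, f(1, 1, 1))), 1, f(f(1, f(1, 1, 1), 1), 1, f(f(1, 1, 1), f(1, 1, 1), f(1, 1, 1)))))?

depth(f(1, 1, 1)) = 1 + max(0, 0, 0) = 1
depth(f(f(1, 1, 1), f(1, 1, 1), 1)) = 1 + max(1, 1, 0) = 2
depth(f(1, f(1, 1, 1), f(1, 1, 1))) = 1 + max(0, 1, 1) = 2
depth(f(f(f(1, 1, 1), f(1, 1, 1), 1), f(1, f(1, 1, 1), f(1, 1, 1)), f(1, 1, 1))) = 1 + max(2, 2, 1) = 3
depth(f(f(1, 1, 1), 1, f(1, 1, 1))) = 1 + max(1, 0, 1) = 2
depth(f(f(f(1, 1, 1), 1, f(1, 1, 1)), f(1, 1, 1), 1)) = 1 + max(2, 1, 0) = 3
depth(f(1, f(f(f(1, 1, 1), 1, f(1, 1, 1)), f(1, 1, 1), 1), 1)) = 1 + max(0, 3, 0) = 4
depth(f(f(1, 1, 1), f(f(1, 1, 1), f(1, 1, 1), 1), f(f(1, 1, 1), 1, f(1, 1, 1)))) = 1 + max(1, 2, 2) = 3
depth(f(1, f(1, 1, 1), 1)) = 1 + max(0, 1, 0) = 2
depth(f(f(1, 1, 1), f(1, 1, 1), f(1, 1, 1))) = 1 + max(1, 1, 1) = 2
depth(f(f(1, f(1, 1, 1), 1), 1, f(f(1, 1, 1), f(1, 1, 1), f(1, 1, 1)))) = 1 + max(2, 0, 2) = 3
depth(f(f(f(1, 1, 1), f(f(1, 1, 1), f(1, 1, 1), 1), f(f(1, 1, 1), 1, f(1, 1, 1))), 1, f(f(1, f(1, 1, 1), 1), 1, f(f(1, 1, 1), f(1, 1, 1), f(1, 1, 1))))) = 1 + max(3, 0, 3) = 4
depth(f(f(f(f(1, 1, 1), f(1, 1, 1), 1), f(1, f(1, 1, 1), f(1, 1, 1)), f(1, 1, 1)), f(1, f(f(f(1, 1, 1), 1, f(1, 1, 1)), f(1, 1, 1), 1), 1), f(f(f(1, 1, 1), f(f(1, 1, 1), f(1, 1, 1), 1), f(f(1, 1, 1), 1, f(1, 1, 1))), 1, f(f(1, f(1, 1, 1), 1), 1, f(f(1, 1, 1), f(1, 1, 1), f(1, 1, 1)))))) = 1 + max(3, 4, 4) = 5

5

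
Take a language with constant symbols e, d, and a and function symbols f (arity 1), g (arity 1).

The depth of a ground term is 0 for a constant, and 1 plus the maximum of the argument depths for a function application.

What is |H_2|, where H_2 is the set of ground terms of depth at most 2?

Count level by level. With function symbols f/1, g/1, the terms of depth ≤ k are the 3 constants together with each function applied to depth-≤(k−1) tuples, so N_k = 3 + N_{k-1} + N_{k-1}.
N_0 = 3
N_1 = 3 + 3 + 3 = 9
N_2 = 3 + 9 + 9 = 21

21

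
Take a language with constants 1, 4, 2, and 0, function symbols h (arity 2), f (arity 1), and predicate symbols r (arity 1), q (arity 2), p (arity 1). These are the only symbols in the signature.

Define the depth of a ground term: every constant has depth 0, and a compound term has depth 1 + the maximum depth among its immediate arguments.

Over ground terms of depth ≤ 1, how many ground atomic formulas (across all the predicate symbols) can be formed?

First count ground terms of depth ≤ 1.
Write N_k for the number of ground terms of depth ≤ k. A term of depth ≤ k is either a constant or a function symbol applied to arguments of depth ≤ k−1, so N_k = 4 + N_{k-1}^2 + N_{k-1}.
N_0 = 4
N_1 = 4 + 4^2 + 4 = 24
So |H| = 24.
Each predicate of arity r yields |H|^r ground atoms (one per choice of an r-tuple from H):
  r: 24;  q: 24^2 = 576;  p: 24
Total ground atoms: 24 + 576 + 24 = 624.

624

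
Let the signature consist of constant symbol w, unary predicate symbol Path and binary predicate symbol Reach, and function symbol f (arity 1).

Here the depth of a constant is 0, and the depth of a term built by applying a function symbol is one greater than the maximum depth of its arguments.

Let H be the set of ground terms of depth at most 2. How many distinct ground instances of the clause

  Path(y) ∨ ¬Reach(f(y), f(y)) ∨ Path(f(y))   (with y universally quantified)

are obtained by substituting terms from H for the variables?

3

Ground terms of depth ≤ 2:
  Let N_k = |{terms of depth ≤ k}|. Then N_0 = 1 and N_k = 1 + N_{k-1} for k ≥ 1 (one summand per function symbol, arity giving the exponent).
  N_0 = 1
  N_1 = 1 + 1 = 2
  N_2 = 1 + 2 = 3
  Explicitly: w, f(w), f(f(w)).
So there are 3 ground terms available for substitution.
The body mentions the single quantified variable y; since ground terms form a free algebra, no two substitutions collapse to the same formula.
Number of ground instances = 3.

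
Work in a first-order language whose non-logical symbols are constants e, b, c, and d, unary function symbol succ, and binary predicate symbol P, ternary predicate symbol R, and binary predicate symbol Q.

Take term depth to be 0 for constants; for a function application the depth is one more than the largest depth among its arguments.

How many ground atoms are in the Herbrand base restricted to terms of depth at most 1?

640

First count ground terms of depth ≤ 1.
Let N_k = |{terms of depth ≤ k}|. Then N_0 = 4 and N_k = 4 + N_{k-1} for k ≥ 1 (one summand per function symbol, arity giving the exponent).
N_0 = 4
N_1 = 4 + 4 = 8
So |H| = 8.
Ground atoms are formed by filling each argument slot of a predicate with a term from H, so an r-ary predicate gives |H|^r atoms:
  P: 8^2 = 64;  R: 8^3 = 512;  Q: 8^2 = 64
Total ground atoms: 64 + 512 + 64 = 640.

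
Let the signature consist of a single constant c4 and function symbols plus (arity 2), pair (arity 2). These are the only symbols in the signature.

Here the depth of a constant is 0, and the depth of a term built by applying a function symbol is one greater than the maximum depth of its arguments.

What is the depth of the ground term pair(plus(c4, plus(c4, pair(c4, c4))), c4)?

4

depth(pair(c4, c4)) = 1 + max(0, 0) = 1
depth(plus(c4, pair(c4, c4))) = 1 + max(0, 1) = 2
depth(plus(c4, plus(c4, pair(c4, c4)))) = 1 + max(0, 2) = 3
depth(pair(plus(c4, plus(c4, pair(c4, c4))), c4)) = 1 + max(3, 0) = 4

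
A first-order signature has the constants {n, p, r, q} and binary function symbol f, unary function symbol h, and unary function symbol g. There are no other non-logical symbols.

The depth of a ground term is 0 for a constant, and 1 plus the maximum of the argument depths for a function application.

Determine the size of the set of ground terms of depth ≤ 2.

If N_k denotes the number of depth-≤k ground terms, the 4 constants give N_0 = 4, and each function symbol of arity r contributes N_{k-1}^r new terms at level k: N_k = 4 + N_{k-1}^2 + N_{k-1} + N_{k-1}.
N_0 = 4
N_1 = 4 + 4^2 + 4 + 4 = 28
N_2 = 4 + 28^2 + 28 + 28 = 844

844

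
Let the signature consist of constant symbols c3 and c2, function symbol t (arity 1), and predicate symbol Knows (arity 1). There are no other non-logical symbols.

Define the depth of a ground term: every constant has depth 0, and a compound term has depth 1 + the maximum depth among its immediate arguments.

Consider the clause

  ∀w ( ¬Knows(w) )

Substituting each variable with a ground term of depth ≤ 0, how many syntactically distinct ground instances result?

2

Ground terms of depth ≤ 0:
  If N_k denotes the number of depth-≤k ground terms, the 2 constants give N_0 = 2, and each function symbol of arity r contributes N_{k-1}^r new terms at level k: N_k = 2 + N_{k-1}.
  N_0 = 2
So there are 2 ground terms available for substitution.
The body mentions the single quantified variable w; since ground terms form a free algebra, no two substitutions collapse to the same formula.
Number of ground instances = 2.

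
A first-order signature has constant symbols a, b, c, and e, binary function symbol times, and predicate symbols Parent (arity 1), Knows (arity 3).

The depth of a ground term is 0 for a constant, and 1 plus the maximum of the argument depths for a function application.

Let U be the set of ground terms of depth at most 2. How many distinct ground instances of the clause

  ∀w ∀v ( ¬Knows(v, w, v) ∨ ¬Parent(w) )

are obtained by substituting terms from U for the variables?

Ground terms of depth ≤ 2:
  Write N_k for the number of ground terms of depth ≤ k. A term of depth ≤ k is either a constant or a function symbol applied to arguments of depth ≤ k−1, so N_k = 4 + N_{k-1}^2.
  N_0 = 4
  N_1 = 4 + 4^2 = 20
  N_2 = 4 + 20^2 = 404
So there are 404 ground terms available for substitution.
There are 2 variables to instantiate (w, v), each occurring in at least one literal, so different choices give different ground instances.
Number of ground instances = 404^2 = 163216.

163216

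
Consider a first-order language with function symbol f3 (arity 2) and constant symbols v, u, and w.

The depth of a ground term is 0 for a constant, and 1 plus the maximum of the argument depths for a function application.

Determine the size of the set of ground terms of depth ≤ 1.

Let N_k count ground terms of depth at most k. Each non-constant term of depth ≤ k is some function symbol applied to depth-≤(k−1) arguments, giving N_k = 3 + N_{k-1}^2.
N_0 = 3
N_1 = 3 + 3^2 = 12
Explicitly: v, u, w, f3(v, v), f3(v, u), f3(v, w), f3(u, v), f3(u, u), f3(u, w), f3(w, v), f3(w, u), f3(w, w).

12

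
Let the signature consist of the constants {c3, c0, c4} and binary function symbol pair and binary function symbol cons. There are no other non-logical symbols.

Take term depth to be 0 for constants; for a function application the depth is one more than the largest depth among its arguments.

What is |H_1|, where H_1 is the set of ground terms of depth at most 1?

21

Count level by level. With function symbols pair/2, cons/2, the terms of depth ≤ k are the 3 constants together with each function applied to depth-≤(k−1) tuples, so N_k = 3 + N_{k-1}^2 + N_{k-1}^2.
N_0 = 3
N_1 = 3 + 3^2 + 3^2 = 21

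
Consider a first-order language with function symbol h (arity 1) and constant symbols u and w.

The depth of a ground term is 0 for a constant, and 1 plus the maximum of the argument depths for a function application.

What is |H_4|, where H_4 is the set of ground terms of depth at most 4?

10

Write N_k for the number of ground terms of depth ≤ k. A term of depth ≤ k is either a constant or a function symbol applied to arguments of depth ≤ k−1, so N_k = 2 + N_{k-1}.
N_0 = 2
N_1 = 2 + 2 = 4
N_2 = 2 + 4 = 6
N_3 = 2 + 6 = 8
N_4 = 2 + 8 = 10
Explicitly: u, w, h(u), h(w), h(h(u)), h(h(w)), h(h(h(u))), h(h(h(w))), h(h(h(h(u)))), h(h(h(h(w)))).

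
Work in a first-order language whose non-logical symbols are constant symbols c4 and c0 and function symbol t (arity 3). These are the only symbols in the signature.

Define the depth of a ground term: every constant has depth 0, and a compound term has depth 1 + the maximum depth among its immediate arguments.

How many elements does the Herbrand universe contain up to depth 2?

Let N_k = |{terms of depth ≤ k}|. Then N_0 = 2 and N_k = 2 + N_{k-1}^3 for k ≥ 1 (one summand per function symbol, arity giving the exponent).
N_0 = 2
N_1 = 2 + 2^3 = 10
N_2 = 2 + 10^3 = 1002

1002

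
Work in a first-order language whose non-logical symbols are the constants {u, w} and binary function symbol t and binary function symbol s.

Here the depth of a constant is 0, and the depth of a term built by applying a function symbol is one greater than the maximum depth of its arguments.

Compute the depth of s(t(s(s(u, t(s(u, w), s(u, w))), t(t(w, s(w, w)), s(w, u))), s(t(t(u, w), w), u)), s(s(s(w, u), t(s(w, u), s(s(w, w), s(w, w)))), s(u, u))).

depth(s(u, w)) = 1 + max(0, 0) = 1
depth(t(s(u, w), s(u, w))) = 1 + max(1, 1) = 2
depth(s(u, t(s(u, w), s(u, w)))) = 1 + max(0, 2) = 3
depth(s(w, w)) = 1 + max(0, 0) = 1
depth(t(w, s(w, w))) = 1 + max(0, 1) = 2
depth(s(w, u)) = 1 + max(0, 0) = 1
depth(t(t(w, s(w, w)), s(w, u))) = 1 + max(2, 1) = 3
depth(s(s(u, t(s(u, w), s(u, w))), t(t(w, s(w, w)), s(w, u)))) = 1 + max(3, 3) = 4
depth(t(u, w)) = 1 + max(0, 0) = 1
depth(t(t(u, w), w)) = 1 + max(1, 0) = 2
depth(s(t(t(u, w), w), u)) = 1 + max(2, 0) = 3
depth(t(s(s(u, t(s(u, w), s(u, w))), t(t(w, s(w, w)), s(w, u))), s(t(t(u, w), w), u))) = 1 + max(4, 3) = 5
depth(s(s(w, w), s(w, w))) = 1 + max(1, 1) = 2
depth(t(s(w, u), s(s(w, w), s(w, w)))) = 1 + max(1, 2) = 3
depth(s(s(w, u), t(s(w, u), s(s(w, w), s(w, w))))) = 1 + max(1, 3) = 4
depth(s(u, u)) = 1 + max(0, 0) = 1
depth(s(s(s(w, u), t(s(w, u), s(s(w, w), s(w, w)))), s(u, u))) = 1 + max(4, 1) = 5
depth(s(t(s(s(u, t(s(u, w), s(u, w))), t(t(w, s(w, w)), s(w, u))), s(t(t(u, w), w), u)), s(s(s(w, u), t(s(w, u), s(s(w, w), s(w, w)))), s(u, u)))) = 1 + max(5, 5) = 6

6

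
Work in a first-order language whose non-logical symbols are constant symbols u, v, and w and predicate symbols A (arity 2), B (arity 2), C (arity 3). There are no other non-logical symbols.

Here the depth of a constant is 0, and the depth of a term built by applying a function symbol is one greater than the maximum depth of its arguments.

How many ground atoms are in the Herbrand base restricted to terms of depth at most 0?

45

First count ground terms of depth ≤ 0.
With no function symbols every ground term is a constant, so there are exactly 3 ground terms at every depth bound.
N_0 = 3
So |H| = 3.
A ground atom is a predicate applied to a tuple of terms from H, so the count is the sum over predicates of |H|^arity:
  A: 3^2 = 9;  B: 3^2 = 9;  C: 3^3 = 27
Total ground atoms: 9 + 9 + 27 = 45.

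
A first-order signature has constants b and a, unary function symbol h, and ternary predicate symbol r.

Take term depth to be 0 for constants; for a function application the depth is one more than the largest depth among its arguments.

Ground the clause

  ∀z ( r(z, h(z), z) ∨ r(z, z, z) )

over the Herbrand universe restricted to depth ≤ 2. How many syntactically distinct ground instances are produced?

6

Ground terms of depth ≤ 2:
  Write N_k for the number of ground terms of depth ≤ k. A term of depth ≤ k is either a constant or a function symbol applied to arguments of depth ≤ k−1, so N_k = 2 + N_{k-1}.
  N_0 = 2
  N_1 = 2 + 2 = 4
  N_2 = 2 + 4 = 6
  Explicitly: b, a, h(b), h(a), h(h(b)), h(h(a)).
So there are 6 ground terms available for substitution.
The clause has 1 distinct variable (z), which appears in the body. In the free term algebra distinct substitutions yield syntactically distinct ground instances.
Number of ground instances = 6.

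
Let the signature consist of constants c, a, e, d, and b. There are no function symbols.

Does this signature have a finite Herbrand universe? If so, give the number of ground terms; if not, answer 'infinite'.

There are no function symbols, so every ground term is one of the 5 constants.
The Herbrand universe is {c, a, e, d, b}, which is finite with 5 elements.

5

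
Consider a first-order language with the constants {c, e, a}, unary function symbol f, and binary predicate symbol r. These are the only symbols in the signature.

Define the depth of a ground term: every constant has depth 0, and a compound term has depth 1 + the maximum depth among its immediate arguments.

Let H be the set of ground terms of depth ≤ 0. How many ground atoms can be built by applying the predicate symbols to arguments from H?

9

First count ground terms of depth ≤ 0.
Write N_k for the number of ground terms of depth ≤ k. A term of depth ≤ k is either a constant or a function symbol applied to arguments of depth ≤ k−1, so N_k = 3 + N_{k-1}.
N_0 = 3
So |H| = 3.
Each predicate of arity r yields |H|^r ground atoms (one per choice of an r-tuple from H):
  r: 3^2 = 9
Total ground atoms: 9.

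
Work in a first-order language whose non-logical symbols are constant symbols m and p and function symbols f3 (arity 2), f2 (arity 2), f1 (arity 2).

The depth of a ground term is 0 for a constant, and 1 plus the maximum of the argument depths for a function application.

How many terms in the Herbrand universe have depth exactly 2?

Count level by level. With function symbols f3/2, f2/2, f1/2, the terms of depth ≤ k are the 2 constants together with each function applied to depth-≤(k−1) tuples, so N_k = 2 + N_{k-1}^2 + N_{k-1}^2 + N_{k-1}^2.
N_0 = 2
N_1 = 2 + 2^2 + 2^2 + 2^2 = 14
N_2 = 2 + 14^2 + 14^2 + 14^2 = 590
Terms of depth exactly 2: N_2 − N_1 = 590 − 14 = 576.

576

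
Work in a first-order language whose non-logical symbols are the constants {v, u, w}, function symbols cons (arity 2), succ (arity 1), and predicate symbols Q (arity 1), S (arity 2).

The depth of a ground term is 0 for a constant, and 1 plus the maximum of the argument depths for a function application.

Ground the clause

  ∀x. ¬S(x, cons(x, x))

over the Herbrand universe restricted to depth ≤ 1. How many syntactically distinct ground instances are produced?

15

Ground terms of depth ≤ 1:
  If N_k denotes the number of depth-≤k ground terms, the 3 constants give N_0 = 3, and each function symbol of arity r contributes N_{k-1}^r new terms at level k: N_k = 3 + N_{k-1}^2 + N_{k-1}.
  N_0 = 3
  N_1 = 3 + 3^2 + 3 = 15
So there are 15 ground terms available for substitution.
The body mentions the single quantified variable x; since ground terms form a free algebra, no two substitutions collapse to the same formula.
Number of ground instances = 15.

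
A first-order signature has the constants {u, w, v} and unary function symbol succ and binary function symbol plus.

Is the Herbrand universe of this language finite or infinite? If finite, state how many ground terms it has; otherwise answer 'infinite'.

infinite

The signature has at least one function symbol (succ, arity 1) and at least one constant (u).
Iterating succ gives infinitely many distinct ground terms: u, succ(u), succ(succ(u)), ...
So the Herbrand universe is infinite.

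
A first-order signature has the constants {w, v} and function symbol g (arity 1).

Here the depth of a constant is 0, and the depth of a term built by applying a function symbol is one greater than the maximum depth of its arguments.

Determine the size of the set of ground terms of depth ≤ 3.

Let N_k count ground terms of depth at most k. Each non-constant term of depth ≤ k is some function symbol applied to depth-≤(k−1) arguments, giving N_k = 2 + N_{k-1}.
N_0 = 2
N_1 = 2 + 2 = 4
N_2 = 2 + 4 = 6
N_3 = 2 + 6 = 8
Explicitly: w, v, g(w), g(v), g(g(w)), g(g(v)), g(g(g(w))), g(g(g(v))).

8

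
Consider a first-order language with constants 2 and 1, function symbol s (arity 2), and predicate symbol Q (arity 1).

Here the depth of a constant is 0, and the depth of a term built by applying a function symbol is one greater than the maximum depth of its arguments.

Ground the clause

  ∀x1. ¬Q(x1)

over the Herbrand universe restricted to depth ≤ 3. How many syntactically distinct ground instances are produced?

Ground terms of depth ≤ 3:
  Count level by level. With function symbols s/2, the terms of depth ≤ k are the 2 constants together with each function applied to depth-≤(k−1) tuples, so N_k = 2 + N_{k-1}^2.
  N_0 = 2
  N_1 = 2 + 2^2 = 6
  N_2 = 2 + 6^2 = 38
  N_3 = 2 + 38^2 = 1446
So there are 1446 ground terms available for substitution.
The body mentions the single quantified variable x1; since ground terms form a free algebra, no two substitutions collapse to the same formula.
Number of ground instances = 1446.

1446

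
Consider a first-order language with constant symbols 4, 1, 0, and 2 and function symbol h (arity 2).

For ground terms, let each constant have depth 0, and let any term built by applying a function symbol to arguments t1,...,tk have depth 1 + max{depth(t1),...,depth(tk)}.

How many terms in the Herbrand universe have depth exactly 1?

Let N_k count ground terms of depth at most k. Each non-constant term of depth ≤ k is some function symbol applied to depth-≤(k−1) arguments, giving N_k = 4 + N_{k-1}^2.
N_0 = 4
N_1 = 4 + 4^2 = 20
Terms of depth exactly 1: N_1 − N_0 = 20 − 4 = 16.

16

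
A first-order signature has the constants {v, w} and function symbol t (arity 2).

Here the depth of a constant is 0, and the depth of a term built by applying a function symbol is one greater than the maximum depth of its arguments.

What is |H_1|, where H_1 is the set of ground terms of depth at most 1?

6

Let N_k count ground terms of depth at most k. Each non-constant term of depth ≤ k is some function symbol applied to depth-≤(k−1) arguments, giving N_k = 2 + N_{k-1}^2.
N_0 = 2
N_1 = 2 + 2^2 = 6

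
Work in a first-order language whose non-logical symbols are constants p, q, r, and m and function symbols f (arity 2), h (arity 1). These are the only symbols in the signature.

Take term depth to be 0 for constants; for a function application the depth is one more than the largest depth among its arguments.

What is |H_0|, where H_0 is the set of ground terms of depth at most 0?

4

Write N_k for the number of ground terms of depth ≤ k. A term of depth ≤ k is either a constant or a function symbol applied to arguments of depth ≤ k−1, so N_k = 4 + N_{k-1}^2 + N_{k-1}.
N_0 = 4
Explicitly: p, q, r, m.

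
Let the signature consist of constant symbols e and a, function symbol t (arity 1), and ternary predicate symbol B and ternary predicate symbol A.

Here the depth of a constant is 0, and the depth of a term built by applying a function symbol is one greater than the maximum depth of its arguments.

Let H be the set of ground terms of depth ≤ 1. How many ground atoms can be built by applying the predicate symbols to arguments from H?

First count ground terms of depth ≤ 1.
Count level by level. With function symbols t/1, the terms of depth ≤ k are the 2 constants together with each function applied to depth-≤(k−1) tuples, so N_k = 2 + N_{k-1}.
N_0 = 2
N_1 = 2 + 2 = 4
So |H| = 4.
A ground atom is a predicate applied to a tuple of terms from H, so the count is the sum over predicates of |H|^arity:
  B: 4^3 = 64;  A: 4^3 = 64
Total ground atoms: 64 + 64 = 128.

128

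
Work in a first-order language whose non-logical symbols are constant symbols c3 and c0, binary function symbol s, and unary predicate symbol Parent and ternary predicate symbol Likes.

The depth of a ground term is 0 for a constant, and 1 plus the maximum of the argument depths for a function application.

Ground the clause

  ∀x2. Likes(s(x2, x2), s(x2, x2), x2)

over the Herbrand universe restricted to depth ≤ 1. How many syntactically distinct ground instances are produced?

6

Ground terms of depth ≤ 1:
  Let N_k count ground terms of depth at most k. Each non-constant term of depth ≤ k is some function symbol applied to depth-≤(k−1) arguments, giving N_k = 2 + N_{k-1}^2.
  N_0 = 2
  N_1 = 2 + 2^2 = 6
So there are 6 ground terms available for substitution.
The clause has 1 distinct variable (x2), which appears in the body. In the free term algebra distinct substitutions yield syntactically distinct ground instances.
Number of ground instances = 6.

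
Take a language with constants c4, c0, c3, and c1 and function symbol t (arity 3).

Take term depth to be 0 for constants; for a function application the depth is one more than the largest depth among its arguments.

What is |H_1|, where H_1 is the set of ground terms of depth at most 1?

Let N_k count ground terms of depth at most k. Each non-constant term of depth ≤ k is some function symbol applied to depth-≤(k−1) arguments, giving N_k = 4 + N_{k-1}^3.
N_0 = 4
N_1 = 4 + 4^3 = 68

68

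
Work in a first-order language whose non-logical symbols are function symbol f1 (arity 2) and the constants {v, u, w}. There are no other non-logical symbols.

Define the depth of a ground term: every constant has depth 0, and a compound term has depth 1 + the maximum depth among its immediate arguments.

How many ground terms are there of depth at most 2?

147

Write N_k for the number of ground terms of depth ≤ k. A term of depth ≤ k is either a constant or a function symbol applied to arguments of depth ≤ k−1, so N_k = 3 + N_{k-1}^2.
N_0 = 3
N_1 = 3 + 3^2 = 12
N_2 = 3 + 12^2 = 147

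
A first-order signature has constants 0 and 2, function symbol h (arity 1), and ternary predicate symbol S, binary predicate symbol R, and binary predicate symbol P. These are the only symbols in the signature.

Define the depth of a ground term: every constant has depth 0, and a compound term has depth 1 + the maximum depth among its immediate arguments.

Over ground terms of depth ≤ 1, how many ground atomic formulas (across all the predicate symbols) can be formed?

96

First count ground terms of depth ≤ 1.
Count level by level. With function symbols h/1, the terms of depth ≤ k are the 2 constants together with each function applied to depth-≤(k−1) tuples, so N_k = 2 + N_{k-1}.
N_0 = 2
N_1 = 2 + 2 = 4
Explicitly: 0, 2, h(0), h(2).
So |H| = 4.
Each predicate of arity r yields |H|^r ground atoms (one per choice of an r-tuple from H):
  S: 4^3 = 64;  R: 4^2 = 16;  P: 4^2 = 16
Total ground atoms: 64 + 16 + 16 = 96.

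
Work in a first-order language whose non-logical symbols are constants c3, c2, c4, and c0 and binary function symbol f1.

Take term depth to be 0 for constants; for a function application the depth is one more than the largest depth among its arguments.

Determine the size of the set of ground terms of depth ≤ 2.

404

Count level by level. With function symbols f1/2, the terms of depth ≤ k are the 4 constants together with each function applied to depth-≤(k−1) tuples, so N_k = 4 + N_{k-1}^2.
N_0 = 4
N_1 = 4 + 4^2 = 20
N_2 = 4 + 20^2 = 404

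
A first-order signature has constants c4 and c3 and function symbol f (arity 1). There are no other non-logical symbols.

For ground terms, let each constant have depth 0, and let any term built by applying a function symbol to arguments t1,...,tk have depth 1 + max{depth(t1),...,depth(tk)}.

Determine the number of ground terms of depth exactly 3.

2

Write N_k for the number of ground terms of depth ≤ k. A term of depth ≤ k is either a constant or a function symbol applied to arguments of depth ≤ k−1, so N_k = 2 + N_{k-1}.
N_0 = 2
N_1 = 2 + 2 = 4
N_2 = 2 + 4 = 6
N_3 = 2 + 6 = 8
Terms of depth exactly 3: N_3 − N_2 = 8 − 6 = 2.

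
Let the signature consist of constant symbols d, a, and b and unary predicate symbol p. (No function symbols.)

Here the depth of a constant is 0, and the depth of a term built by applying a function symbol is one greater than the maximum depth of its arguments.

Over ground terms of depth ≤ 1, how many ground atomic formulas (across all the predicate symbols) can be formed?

First count ground terms of depth ≤ 1.
With no function symbols every ground term is a constant, so there are exactly 3 ground terms at every depth bound.
N_0 = 3
N_1 = 3
Explicitly: d, a, b.
So |H| = 3.
Ground atoms are formed by filling each argument slot of a predicate with a term from H, so an r-ary predicate gives |H|^r atoms:
  p: 3
Total ground atoms: 3.

3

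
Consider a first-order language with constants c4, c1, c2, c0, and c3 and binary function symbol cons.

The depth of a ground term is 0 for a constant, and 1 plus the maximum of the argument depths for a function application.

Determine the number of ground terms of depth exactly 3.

Write N_k for the number of ground terms of depth ≤ k. A term of depth ≤ k is either a constant or a function symbol applied to arguments of depth ≤ k−1, so N_k = 5 + N_{k-1}^2.
N_0 = 5
N_1 = 5 + 5^2 = 30
N_2 = 5 + 30^2 = 905
N_3 = 5 + 905^2 = 819030
Terms of depth exactly 3: N_3 − N_2 = 819030 − 905 = 818125.

818125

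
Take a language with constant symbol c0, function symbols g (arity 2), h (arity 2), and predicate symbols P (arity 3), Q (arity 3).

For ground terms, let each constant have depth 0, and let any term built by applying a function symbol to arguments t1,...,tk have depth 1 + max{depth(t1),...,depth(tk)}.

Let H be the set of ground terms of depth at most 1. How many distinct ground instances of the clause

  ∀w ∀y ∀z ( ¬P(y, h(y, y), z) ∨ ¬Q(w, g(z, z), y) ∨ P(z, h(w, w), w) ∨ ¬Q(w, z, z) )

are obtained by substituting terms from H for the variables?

Ground terms of depth ≤ 1:
  Write N_k for the number of ground terms of depth ≤ k. A term of depth ≤ k is either a constant or a function symbol applied to arguments of depth ≤ k−1, so N_k = 1 + N_{k-1}^2 + N_{k-1}^2.
  N_0 = 1
  N_1 = 1 + 1^2 + 1^2 = 3
  Explicitly: c0, g(c0, c0), h(c0, c0).
So there are 3 ground terms available for substitution.
Each of w, y, z ranges independently over the available ground terms, and distinct assignments produce distinct instances.
Number of ground instances = 3^3 = 27.

27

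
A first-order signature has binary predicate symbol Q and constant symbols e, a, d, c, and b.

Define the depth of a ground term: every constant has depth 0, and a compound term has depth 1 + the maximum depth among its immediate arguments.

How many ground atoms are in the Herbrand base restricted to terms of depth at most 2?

First count ground terms of depth ≤ 2.
With no function symbols every ground term is a constant, so there are exactly 5 ground terms at every depth bound.
N_0 = 5
N_1 = 5
N_2 = 5
So |H| = 5.
Ground atoms are formed by filling each argument slot of a predicate with a term from H, so an r-ary predicate gives |H|^r atoms:
  Q: 5^2 = 25
Total ground atoms: 25.

25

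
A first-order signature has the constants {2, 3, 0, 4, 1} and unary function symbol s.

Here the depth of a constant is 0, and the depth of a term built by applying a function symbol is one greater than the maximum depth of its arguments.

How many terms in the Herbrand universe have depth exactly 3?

5

If N_k denotes the number of depth-≤k ground terms, the 5 constants give N_0 = 5, and each function symbol of arity r contributes N_{k-1}^r new terms at level k: N_k = 5 + N_{k-1}.
N_0 = 5
N_1 = 5 + 5 = 10
N_2 = 5 + 10 = 15
N_3 = 5 + 15 = 20
Terms of depth exactly 3: N_3 − N_2 = 20 − 15 = 5.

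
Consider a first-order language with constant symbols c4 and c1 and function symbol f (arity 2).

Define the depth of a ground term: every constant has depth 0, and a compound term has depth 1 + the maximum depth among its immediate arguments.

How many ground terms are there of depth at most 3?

1446

Write N_k for the number of ground terms of depth ≤ k. A term of depth ≤ k is either a constant or a function symbol applied to arguments of depth ≤ k−1, so N_k = 2 + N_{k-1}^2.
N_0 = 2
N_1 = 2 + 2^2 = 6
N_2 = 2 + 6^2 = 38
N_3 = 2 + 38^2 = 1446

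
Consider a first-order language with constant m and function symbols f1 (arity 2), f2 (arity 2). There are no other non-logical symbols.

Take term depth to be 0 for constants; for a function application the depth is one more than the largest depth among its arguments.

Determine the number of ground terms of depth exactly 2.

Let N_k = |{terms of depth ≤ k}|. Then N_0 = 1 and N_k = 1 + N_{k-1}^2 + N_{k-1}^2 for k ≥ 1 (one summand per function symbol, arity giving the exponent).
N_0 = 1
N_1 = 1 + 1^2 + 1^2 = 3
N_2 = 1 + 3^2 + 3^2 = 19
Terms of depth exactly 2: N_2 − N_1 = 19 − 3 = 16.

16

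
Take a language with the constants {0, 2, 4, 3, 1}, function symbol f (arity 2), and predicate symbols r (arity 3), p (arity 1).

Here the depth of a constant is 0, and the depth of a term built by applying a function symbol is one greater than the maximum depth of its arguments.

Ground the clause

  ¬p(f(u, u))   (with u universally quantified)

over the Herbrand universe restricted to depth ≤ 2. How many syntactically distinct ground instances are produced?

Ground terms of depth ≤ 2:
  If N_k denotes the number of depth-≤k ground terms, the 5 constants give N_0 = 5, and each function symbol of arity r contributes N_{k-1}^r new terms at level k: N_k = 5 + N_{k-1}^2.
  N_0 = 5
  N_1 = 5 + 5^2 = 30
  N_2 = 5 + 30^2 = 905
So there are 905 ground terms available for substitution.
There is 1 variable to instantiate (u),  occurring in at least one literal, so different choices give different ground instances.
Number of ground instances = 905.

905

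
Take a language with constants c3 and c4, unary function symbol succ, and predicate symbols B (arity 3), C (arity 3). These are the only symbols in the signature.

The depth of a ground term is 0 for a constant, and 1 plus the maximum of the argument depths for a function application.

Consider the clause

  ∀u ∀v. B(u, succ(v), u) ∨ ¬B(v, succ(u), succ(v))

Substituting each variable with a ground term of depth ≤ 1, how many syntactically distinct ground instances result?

16

Ground terms of depth ≤ 1:
  Let N_k = |{terms of depth ≤ k}|. Then N_0 = 2 and N_k = 2 + N_{k-1} for k ≥ 1 (one summand per function symbol, arity giving the exponent).
  N_0 = 2
  N_1 = 2 + 2 = 4
So there are 4 ground terms available for substitution.
There are 2 variables to instantiate (u, v), each occurring in at least one literal, so different choices give different ground instances.
Number of ground instances = 4^2 = 16.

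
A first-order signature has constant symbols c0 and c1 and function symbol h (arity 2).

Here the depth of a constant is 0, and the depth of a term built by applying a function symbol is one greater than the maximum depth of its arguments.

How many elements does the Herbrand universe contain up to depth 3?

1446

Let N_k count ground terms of depth at most k. Each non-constant term of depth ≤ k is some function symbol applied to depth-≤(k−1) arguments, giving N_k = 2 + N_{k-1}^2.
N_0 = 2
N_1 = 2 + 2^2 = 6
N_2 = 2 + 6^2 = 38
N_3 = 2 + 38^2 = 1446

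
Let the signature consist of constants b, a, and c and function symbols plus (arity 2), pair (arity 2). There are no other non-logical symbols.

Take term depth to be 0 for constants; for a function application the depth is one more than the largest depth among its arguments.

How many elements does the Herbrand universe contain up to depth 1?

If N_k denotes the number of depth-≤k ground terms, the 3 constants give N_0 = 3, and each function symbol of arity r contributes N_{k-1}^r new terms at level k: N_k = 3 + N_{k-1}^2 + N_{k-1}^2.
N_0 = 3
N_1 = 3 + 3^2 + 3^2 = 21

21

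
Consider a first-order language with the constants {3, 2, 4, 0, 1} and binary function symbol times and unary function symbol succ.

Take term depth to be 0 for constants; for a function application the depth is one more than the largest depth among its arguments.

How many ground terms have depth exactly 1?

Count level by level. With function symbols times/2, succ/1, the terms of depth ≤ k are the 5 constants together with each function applied to depth-≤(k−1) tuples, so N_k = 5 + N_{k-1}^2 + N_{k-1}.
N_0 = 5
N_1 = 5 + 5^2 + 5 = 35
Terms of depth exactly 1: N_1 − N_0 = 35 − 5 = 30.

30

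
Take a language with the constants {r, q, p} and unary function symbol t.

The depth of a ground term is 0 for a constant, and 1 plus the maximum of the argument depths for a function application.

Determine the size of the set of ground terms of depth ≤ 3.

12

Let N_k count ground terms of depth at most k. Each non-constant term of depth ≤ k is some function symbol applied to depth-≤(k−1) arguments, giving N_k = 3 + N_{k-1}.
N_0 = 3
N_1 = 3 + 3 = 6
N_2 = 3 + 6 = 9
N_3 = 3 + 9 = 12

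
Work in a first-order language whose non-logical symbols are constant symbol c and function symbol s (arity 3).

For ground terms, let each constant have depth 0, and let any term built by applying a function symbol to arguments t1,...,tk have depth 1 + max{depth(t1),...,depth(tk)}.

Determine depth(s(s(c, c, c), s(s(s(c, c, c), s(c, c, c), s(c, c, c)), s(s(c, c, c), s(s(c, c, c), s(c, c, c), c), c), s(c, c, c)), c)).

depth(s(c, c, c)) = 1 + max(0, 0, 0) = 1
depth(s(s(c, c, c), s(c, c, c), s(c, c, c))) = 1 + max(1, 1, 1) = 2
depth(s(s(c, c, c), s(c, c, c), c)) = 1 + max(1, 1, 0) = 2
depth(s(s(c, c, c), s(s(c, c, c), s(c, c, c), c), c)) = 1 + max(1, 2, 0) = 3
depth(s(s(s(c, c, c), s(c, c, c), s(c, c, c)), s(s(c, c, c), s(s(c, c, c), s(c, c, c), c), c), s(c, c, c))) = 1 + max(2, 3, 1) = 4
depth(s(s(c, c, c), s(s(s(c, c, c), s(c, c, c), s(c, c, c)), s(s(c, c, c), s(s(c, c, c), s(c, c, c), c), c), s(c, c, c)), c)) = 1 + max(1, 4, 0) = 5

5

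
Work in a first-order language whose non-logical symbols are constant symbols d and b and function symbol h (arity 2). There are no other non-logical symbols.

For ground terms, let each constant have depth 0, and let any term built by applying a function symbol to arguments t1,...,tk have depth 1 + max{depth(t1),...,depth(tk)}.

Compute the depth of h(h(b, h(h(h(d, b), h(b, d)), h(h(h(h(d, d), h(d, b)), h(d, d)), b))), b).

7

depth(h(d, b)) = 1 + max(0, 0) = 1
depth(h(b, d)) = 1 + max(0, 0) = 1
depth(h(h(d, b), h(b, d))) = 1 + max(1, 1) = 2
depth(h(d, d)) = 1 + max(0, 0) = 1
depth(h(h(d, d), h(d, b))) = 1 + max(1, 1) = 2
depth(h(h(h(d, d), h(d, b)), h(d, d))) = 1 + max(2, 1) = 3
depth(h(h(h(h(d, d), h(d, b)), h(d, d)), b)) = 1 + max(3, 0) = 4
depth(h(h(h(d, b), h(b, d)), h(h(h(h(d, d), h(d, b)), h(d, d)), b))) = 1 + max(2, 4) = 5
depth(h(b, h(h(h(d, b), h(b, d)), h(h(h(h(d, d), h(d, b)), h(d, d)), b)))) = 1 + max(0, 5) = 6
depth(h(h(b, h(h(h(d, b), h(b, d)), h(h(h(h(d, d), h(d, b)), h(d, d)), b))), b)) = 1 + max(6, 0) = 7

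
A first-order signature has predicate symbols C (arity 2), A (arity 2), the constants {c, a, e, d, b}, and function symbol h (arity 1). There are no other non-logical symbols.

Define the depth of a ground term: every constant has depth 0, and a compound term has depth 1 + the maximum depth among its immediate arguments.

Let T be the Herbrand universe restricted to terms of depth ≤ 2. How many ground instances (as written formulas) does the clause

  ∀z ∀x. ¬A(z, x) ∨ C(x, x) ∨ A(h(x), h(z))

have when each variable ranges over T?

Ground terms of depth ≤ 2:
  Count level by level. With function symbols h/1, the terms of depth ≤ k are the 5 constants together with each function applied to depth-≤(k−1) tuples, so N_k = 5 + N_{k-1}.
  N_0 = 5
  N_1 = 5 + 5 = 10
  N_2 = 5 + 10 = 15
So there are 15 ground terms available for substitution.
There are 2 variables to instantiate (z, x), each occurring in at least one literal, so different choices give different ground instances.
Number of ground instances = 15^2 = 225.

225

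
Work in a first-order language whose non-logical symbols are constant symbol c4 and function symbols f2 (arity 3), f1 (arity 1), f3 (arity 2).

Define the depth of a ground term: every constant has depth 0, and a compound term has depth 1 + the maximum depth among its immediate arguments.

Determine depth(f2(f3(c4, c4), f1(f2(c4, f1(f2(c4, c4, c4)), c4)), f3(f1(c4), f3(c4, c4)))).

depth(f3(c4, c4)) = 1 + max(0, 0) = 1
depth(f2(c4, c4, c4)) = 1 + max(0, 0, 0) = 1
depth(f1(f2(c4, c4, c4))) = 1 + depth(f2(c4, c4, c4)) = 1 + 1 = 2
depth(f2(c4, f1(f2(c4, c4, c4)), c4)) = 1 + max(0, 2, 0) = 3
depth(f1(f2(c4, f1(f2(c4, c4, c4)), c4))) = 1 + depth(f2(c4, f1(f2(c4, c4, c4)), c4)) = 1 + 3 = 4
depth(f1(c4)) = 1 + depth(c4) = 1 + 0 = 1
depth(f3(f1(c4), f3(c4, c4))) = 1 + max(1, 1) = 2
depth(f2(f3(c4, c4), f1(f2(c4, f1(f2(c4, c4, c4)), c4)), f3(f1(c4), f3(c4, c4)))) = 1 + max(1, 4, 2) = 5

5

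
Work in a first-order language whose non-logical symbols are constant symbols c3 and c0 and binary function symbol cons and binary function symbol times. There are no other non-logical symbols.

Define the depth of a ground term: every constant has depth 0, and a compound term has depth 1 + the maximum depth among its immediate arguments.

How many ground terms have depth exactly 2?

192

Count level by level. With function symbols cons/2, times/2, the terms of depth ≤ k are the 2 constants together with each function applied to depth-≤(k−1) tuples, so N_k = 2 + N_{k-1}^2 + N_{k-1}^2.
N_0 = 2
N_1 = 2 + 2^2 + 2^2 = 10
N_2 = 2 + 10^2 + 10^2 = 202
Terms of depth exactly 2: N_2 − N_1 = 202 − 10 = 192.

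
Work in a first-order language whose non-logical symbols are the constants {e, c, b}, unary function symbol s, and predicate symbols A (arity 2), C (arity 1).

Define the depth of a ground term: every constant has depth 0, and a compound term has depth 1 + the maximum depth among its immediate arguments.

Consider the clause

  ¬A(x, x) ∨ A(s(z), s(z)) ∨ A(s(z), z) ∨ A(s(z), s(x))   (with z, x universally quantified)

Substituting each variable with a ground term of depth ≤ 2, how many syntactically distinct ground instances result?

Ground terms of depth ≤ 2:
  If N_k denotes the number of depth-≤k ground terms, the 3 constants give N_0 = 3, and each function symbol of arity r contributes N_{k-1}^r new terms at level k: N_k = 3 + N_{k-1}.
  N_0 = 3
  N_1 = 3 + 3 = 6
  N_2 = 3 + 6 = 9
  Explicitly: e, c, b, s(e), s(c), s(b), s(s(e)), s(s(c)), s(s(b)).
So there are 9 ground terms available for substitution.
The clause has 2 distinct variables (z, x), each appearing in the body. In the free term algebra distinct substitutions yield syntactically distinct ground instances.
Number of ground instances = 9^2 = 81.

81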